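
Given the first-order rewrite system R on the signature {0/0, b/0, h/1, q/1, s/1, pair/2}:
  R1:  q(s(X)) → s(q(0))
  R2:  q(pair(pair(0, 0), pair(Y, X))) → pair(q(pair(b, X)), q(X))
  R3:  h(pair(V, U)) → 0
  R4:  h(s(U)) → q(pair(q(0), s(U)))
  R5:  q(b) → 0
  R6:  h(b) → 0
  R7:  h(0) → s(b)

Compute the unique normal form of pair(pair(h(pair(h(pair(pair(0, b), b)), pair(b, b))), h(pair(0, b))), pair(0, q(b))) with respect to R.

pair(pair(0, 0), pair(0, 0))

1. pair(pair(h(pair(h(pair(pair(0, b), b)), pair(b, b))), h(pair(0, b))), pair(0, q(b)))  →  pair(pair(0, h(pair(0, b))), pair(0, q(b)))   [R3 at 1.1]
2. pair(pair(0, h(pair(0, b))), pair(0, q(b)))  →  pair(pair(0, 0), pair(0, q(b)))   [R3 at 1.2]
3. pair(pair(0, 0), pair(0, q(b)))  →  pair(pair(0, 0), pair(0, 0))   [R5 at 2.2]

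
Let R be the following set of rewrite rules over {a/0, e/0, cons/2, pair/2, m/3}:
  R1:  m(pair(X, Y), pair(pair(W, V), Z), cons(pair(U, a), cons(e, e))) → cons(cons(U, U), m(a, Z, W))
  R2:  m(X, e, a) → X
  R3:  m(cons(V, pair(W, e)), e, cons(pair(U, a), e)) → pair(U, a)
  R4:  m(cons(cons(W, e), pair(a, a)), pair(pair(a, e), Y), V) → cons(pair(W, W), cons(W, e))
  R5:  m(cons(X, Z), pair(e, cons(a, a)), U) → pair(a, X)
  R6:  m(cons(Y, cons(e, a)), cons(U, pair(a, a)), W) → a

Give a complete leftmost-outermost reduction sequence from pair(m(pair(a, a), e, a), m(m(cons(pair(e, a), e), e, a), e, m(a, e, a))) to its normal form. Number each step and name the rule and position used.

1. pair(m(pair(a, a), e, a), m(m(cons(pair(e, a), e), e, a), e, m(a, e, a)))  →  pair(pair(a, a), m(m(cons(pair(e, a), e), e, a), e, m(a, e, a)))   [R2 at 1]
2. pair(pair(a, a), m(m(cons(pair(e, a), e), e, a), e, m(a, e, a)))  →  pair(pair(a, a), m(cons(pair(e, a), e), e, m(a, e, a)))   [R2 at 2.1]
3. pair(pair(a, a), m(cons(pair(e, a), e), e, m(a, e, a)))  →  pair(pair(a, a), m(cons(pair(e, a), e), e, a))   [R2 at 2.3]
4. pair(pair(a, a), m(cons(pair(e, a), e), e, a))  →  pair(pair(a, a), cons(pair(e, a), e))   [R2 at 2]

pair(pair(a, a), cons(pair(e, a), e))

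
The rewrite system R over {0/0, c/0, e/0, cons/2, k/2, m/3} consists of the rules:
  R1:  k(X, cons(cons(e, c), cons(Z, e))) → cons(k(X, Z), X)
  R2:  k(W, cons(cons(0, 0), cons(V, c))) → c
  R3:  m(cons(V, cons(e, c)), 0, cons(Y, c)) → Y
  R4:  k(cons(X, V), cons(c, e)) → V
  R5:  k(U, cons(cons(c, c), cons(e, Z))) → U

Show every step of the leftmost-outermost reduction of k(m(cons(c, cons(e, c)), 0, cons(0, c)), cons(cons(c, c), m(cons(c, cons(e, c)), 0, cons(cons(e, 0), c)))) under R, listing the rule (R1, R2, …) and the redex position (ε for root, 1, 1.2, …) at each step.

1. k(m(cons(c, cons(e, c)), 0, cons(0, c)), cons(cons(c, c), m(cons(c, cons(e, c)), 0, cons(cons(e, 0), c))))  →  k(0, cons(cons(c, c), m(cons(c, cons(e, c)), 0, cons(cons(e, 0), c))))   [R3 at 1]
2. k(0, cons(cons(c, c), m(cons(c, cons(e, c)), 0, cons(cons(e, 0), c))))  →  k(0, cons(cons(c, c), cons(e, 0)))   [R3 at 2.2]
3. k(0, cons(cons(c, c), cons(e, 0)))  →  0   [R5 at ε]

0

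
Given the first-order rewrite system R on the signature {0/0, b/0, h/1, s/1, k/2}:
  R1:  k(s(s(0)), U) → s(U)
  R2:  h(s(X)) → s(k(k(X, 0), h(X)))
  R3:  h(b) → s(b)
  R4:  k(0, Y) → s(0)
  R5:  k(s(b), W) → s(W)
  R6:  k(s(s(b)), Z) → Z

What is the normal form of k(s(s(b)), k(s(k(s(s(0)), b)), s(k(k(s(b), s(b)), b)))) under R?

1. k(s(s(b)), k(s(k(s(s(0)), b)), s(k(k(s(b), s(b)), b))))  →  k(s(k(s(s(0)), b)), s(k(k(s(b), s(b)), b)))   [R6 at ε]
2. k(s(k(s(s(0)), b)), s(k(k(s(b), s(b)), b)))  →  k(s(s(b)), s(k(k(s(b), s(b)), b)))   [R1 at 1.1]
3. k(s(s(b)), s(k(k(s(b), s(b)), b)))  →  s(k(k(s(b), s(b)), b))   [R6 at ε]
4. s(k(k(s(b), s(b)), b))  →  s(k(s(s(b)), b))   [R5 at 1.1]
5. s(k(s(s(b)), b))  →  s(b)   [R6 at 1]

s(b)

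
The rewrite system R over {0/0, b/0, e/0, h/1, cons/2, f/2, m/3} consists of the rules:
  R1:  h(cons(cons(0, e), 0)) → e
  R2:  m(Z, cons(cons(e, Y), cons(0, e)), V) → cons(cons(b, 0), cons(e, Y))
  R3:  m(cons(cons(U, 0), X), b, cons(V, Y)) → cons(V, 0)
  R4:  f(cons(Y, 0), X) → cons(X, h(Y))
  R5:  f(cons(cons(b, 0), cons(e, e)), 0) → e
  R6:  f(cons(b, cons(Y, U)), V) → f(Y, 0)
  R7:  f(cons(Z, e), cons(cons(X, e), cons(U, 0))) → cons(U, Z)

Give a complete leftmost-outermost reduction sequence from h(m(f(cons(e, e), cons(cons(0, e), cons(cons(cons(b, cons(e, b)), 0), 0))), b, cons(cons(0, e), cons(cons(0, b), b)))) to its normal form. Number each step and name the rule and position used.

1. h(m(f(cons(e, e), cons(cons(0, e), cons(cons(cons(b, cons(e, b)), 0), 0))), b, cons(cons(0, e), cons(cons(0, b), b))))  →  h(m(cons(cons(cons(b, cons(e, b)), 0), e), b, cons(cons(0, e), cons(cons(0, b), b))))   [R7 at 1.1]
2. h(m(cons(cons(cons(b, cons(e, b)), 0), e), b, cons(cons(0, e), cons(cons(0, b), b))))  →  h(cons(cons(0, e), 0))   [R3 at 1]
3. h(cons(cons(0, e), 0))  →  e   [R1 at ε]

e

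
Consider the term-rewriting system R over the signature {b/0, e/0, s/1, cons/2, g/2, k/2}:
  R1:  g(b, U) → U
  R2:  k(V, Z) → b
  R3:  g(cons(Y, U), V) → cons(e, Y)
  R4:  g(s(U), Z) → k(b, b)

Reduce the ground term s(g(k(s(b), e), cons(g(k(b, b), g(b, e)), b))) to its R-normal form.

s(cons(e, b))

1. s(g(k(s(b), e), cons(g(k(b, b), g(b, e)), b)))  →  s(g(b, cons(g(k(b, b), g(b, e)), b)))   [R2 at 1.1]
2. s(g(b, cons(g(k(b, b), g(b, e)), b)))  →  s(cons(g(k(b, b), g(b, e)), b))   [R1 at 1]
3. s(cons(g(k(b, b), g(b, e)), b))  →  s(cons(g(b, g(b, e)), b))   [R2 at 1.1.1]
4. s(cons(g(b, g(b, e)), b))  →  s(cons(g(b, e), b))   [R1 at 1.1]
5. s(cons(g(b, e), b))  →  s(cons(e, b))   [R1 at 1.1]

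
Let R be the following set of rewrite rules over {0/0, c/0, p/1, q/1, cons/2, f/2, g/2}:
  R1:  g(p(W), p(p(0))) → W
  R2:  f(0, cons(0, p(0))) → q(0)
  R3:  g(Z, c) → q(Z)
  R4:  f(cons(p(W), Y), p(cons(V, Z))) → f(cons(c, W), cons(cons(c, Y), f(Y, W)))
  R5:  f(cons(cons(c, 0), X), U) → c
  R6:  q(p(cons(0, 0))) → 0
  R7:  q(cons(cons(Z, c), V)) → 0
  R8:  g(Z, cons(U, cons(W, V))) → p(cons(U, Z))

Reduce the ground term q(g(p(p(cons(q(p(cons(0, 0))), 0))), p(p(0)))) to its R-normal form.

1. q(g(p(p(cons(q(p(cons(0, 0))), 0))), p(p(0))))  →  q(p(cons(q(p(cons(0, 0))), 0)))   [R1 at 1]
2. q(p(cons(q(p(cons(0, 0))), 0)))  →  q(p(cons(0, 0)))   [R6 at 1.1.1]
3. q(p(cons(0, 0)))  →  0   [R6 at ε]

0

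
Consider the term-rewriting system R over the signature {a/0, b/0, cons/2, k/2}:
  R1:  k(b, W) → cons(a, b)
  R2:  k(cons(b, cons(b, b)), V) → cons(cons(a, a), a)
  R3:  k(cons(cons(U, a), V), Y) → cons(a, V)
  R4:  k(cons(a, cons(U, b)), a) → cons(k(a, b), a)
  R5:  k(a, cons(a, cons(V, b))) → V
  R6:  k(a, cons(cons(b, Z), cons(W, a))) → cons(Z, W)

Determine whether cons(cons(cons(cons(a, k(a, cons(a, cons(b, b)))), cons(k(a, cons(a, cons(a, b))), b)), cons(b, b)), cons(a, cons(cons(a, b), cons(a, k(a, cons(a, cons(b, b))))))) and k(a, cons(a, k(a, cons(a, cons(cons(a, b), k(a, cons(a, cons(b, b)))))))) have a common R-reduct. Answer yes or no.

Reduce t₁ = cons(cons(cons(cons(a, k(a, cons(a, cons(b, b)))), cons(k(a, cons(a, cons(a, b))), b)), cons(b, b)), cons(a, cons(cons(a, b), cons(a, k(a, cons(a, cons(b, b))))))):
1. cons(cons(cons(cons(a, k(a, cons(a, cons(b, b)))), cons(k(a, cons(a, cons(a, b))), b)), cons(b, b)), cons(a, cons(cons(a, b), cons(a, k(a, cons(a, cons(b, b)))))))  →  cons(cons(cons(cons(a, b), cons(k(a, cons(a, cons(a, b))), b)), cons(b, b)), cons(a, cons(cons(a, b), cons(a, k(a, cons(a, cons(b, b)))))))   [R5 at 1.1.1.2]
2. cons(cons(cons(cons(a, b), cons(k(a, cons(a, cons(a, b))), b)), cons(b, b)), cons(a, cons(cons(a, b), cons(a, k(a, cons(a, cons(b, b)))))))  →  cons(cons(cons(cons(a, b), cons(a, b)), cons(b, b)), cons(a, cons(cons(a, b), cons(a, k(a, cons(a, cons(b, b)))))))   [R5 at 1.1.2.1]
3. cons(cons(cons(cons(a, b), cons(a, b)), cons(b, b)), cons(a, cons(cons(a, b), cons(a, k(a, cons(a, cons(b, b)))))))  →  cons(cons(cons(cons(a, b), cons(a, b)), cons(b, b)), cons(a, cons(cons(a, b), cons(a, b))))   [R5 at 2.2.2.2]

Reduce t₂ = k(a, cons(a, k(a, cons(a, cons(cons(a, b), k(a, cons(a, cons(b, b)))))))):
1. k(a, cons(a, k(a, cons(a, cons(cons(a, b), k(a, cons(a, cons(b, b))))))))  →  k(a, cons(a, k(a, cons(a, cons(cons(a, b), b)))))   [R5 at 2.2.2.2.2]
2. k(a, cons(a, k(a, cons(a, cons(cons(a, b), b)))))  →  k(a, cons(a, cons(a, b)))   [R5 at 2.2]
3. k(a, cons(a, cons(a, b)))  →  a   [R5 at ε]

no — NF(t₁) = cons(cons(cons(cons(a, b), cons(a, b)), cons(b, b)), cons(a, cons(cons(a, b), cons(a, b)))), NF(t₂) = a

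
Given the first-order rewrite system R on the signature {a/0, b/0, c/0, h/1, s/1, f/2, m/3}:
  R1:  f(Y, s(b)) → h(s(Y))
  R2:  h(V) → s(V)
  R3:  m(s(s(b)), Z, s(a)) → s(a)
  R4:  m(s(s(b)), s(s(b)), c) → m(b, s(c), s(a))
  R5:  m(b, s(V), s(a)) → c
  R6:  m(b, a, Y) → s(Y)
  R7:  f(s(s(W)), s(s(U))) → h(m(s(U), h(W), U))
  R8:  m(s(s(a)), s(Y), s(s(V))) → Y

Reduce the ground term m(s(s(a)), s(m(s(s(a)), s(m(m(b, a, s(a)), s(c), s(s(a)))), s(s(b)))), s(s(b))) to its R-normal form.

1. m(s(s(a)), s(m(s(s(a)), s(m(m(b, a, s(a)), s(c), s(s(a)))), s(s(b)))), s(s(b)))  →  m(s(s(a)), s(m(m(b, a, s(a)), s(c), s(s(a)))), s(s(b)))   [R8 at ε]
2. m(s(s(a)), s(m(m(b, a, s(a)), s(c), s(s(a)))), s(s(b)))  →  m(m(b, a, s(a)), s(c), s(s(a)))   [R8 at ε]
3. m(m(b, a, s(a)), s(c), s(s(a)))  →  m(s(s(a)), s(c), s(s(a)))   [R6 at 1]
4. m(s(s(a)), s(c), s(s(a)))  →  c   [R8 at ε]

c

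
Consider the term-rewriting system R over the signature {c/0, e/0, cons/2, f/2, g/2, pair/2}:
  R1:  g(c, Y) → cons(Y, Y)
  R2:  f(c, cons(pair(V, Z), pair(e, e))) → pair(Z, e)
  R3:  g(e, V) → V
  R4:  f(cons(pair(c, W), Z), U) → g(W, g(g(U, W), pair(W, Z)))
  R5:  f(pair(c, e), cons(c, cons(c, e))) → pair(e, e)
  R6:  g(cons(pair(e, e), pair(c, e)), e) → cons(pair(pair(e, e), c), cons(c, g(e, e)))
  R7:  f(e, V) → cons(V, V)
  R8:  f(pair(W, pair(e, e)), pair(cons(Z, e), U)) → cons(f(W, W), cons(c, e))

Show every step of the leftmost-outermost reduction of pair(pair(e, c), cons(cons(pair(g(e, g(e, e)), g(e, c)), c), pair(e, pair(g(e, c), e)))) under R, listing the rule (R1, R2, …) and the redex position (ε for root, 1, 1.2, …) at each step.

1. pair(pair(e, c), cons(cons(pair(g(e, g(e, e)), g(e, c)), c), pair(e, pair(g(e, c), e))))  →  pair(pair(e, c), cons(cons(pair(g(e, e), g(e, c)), c), pair(e, pair(g(e, c), e))))   [R3 at 2.1.1.1]
2. pair(pair(e, c), cons(cons(pair(g(e, e), g(e, c)), c), pair(e, pair(g(e, c), e))))  →  pair(pair(e, c), cons(cons(pair(e, g(e, c)), c), pair(e, pair(g(e, c), e))))   [R3 at 2.1.1.1]
3. pair(pair(e, c), cons(cons(pair(e, g(e, c)), c), pair(e, pair(g(e, c), e))))  →  pair(pair(e, c), cons(cons(pair(e, c), c), pair(e, pair(g(e, c), e))))   [R3 at 2.1.1.2]
4. pair(pair(e, c), cons(cons(pair(e, c), c), pair(e, pair(g(e, c), e))))  →  pair(pair(e, c), cons(cons(pair(e, c), c), pair(e, pair(c, e))))   [R3 at 2.2.2.1]

pair(pair(e, c), cons(cons(pair(e, c), c), pair(e, pair(c, e))))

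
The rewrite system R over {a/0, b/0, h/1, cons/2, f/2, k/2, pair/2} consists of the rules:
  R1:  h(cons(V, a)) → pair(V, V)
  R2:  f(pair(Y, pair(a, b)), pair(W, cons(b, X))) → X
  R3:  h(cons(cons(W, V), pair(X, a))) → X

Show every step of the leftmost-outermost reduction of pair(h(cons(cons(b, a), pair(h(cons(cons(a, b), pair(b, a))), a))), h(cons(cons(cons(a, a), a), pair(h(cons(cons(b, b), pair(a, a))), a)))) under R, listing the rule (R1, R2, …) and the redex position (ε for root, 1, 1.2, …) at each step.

1. pair(h(cons(cons(b, a), pair(h(cons(cons(a, b), pair(b, a))), a))), h(cons(cons(cons(a, a), a), pair(h(cons(cons(b, b), pair(a, a))), a))))  →  pair(h(cons(cons(a, b), pair(b, a))), h(cons(cons(cons(a, a), a), pair(h(cons(cons(b, b), pair(a, a))), a))))   [R3 at 1]
2. pair(h(cons(cons(a, b), pair(b, a))), h(cons(cons(cons(a, a), a), pair(h(cons(cons(b, b), pair(a, a))), a))))  →  pair(b, h(cons(cons(cons(a, a), a), pair(h(cons(cons(b, b), pair(a, a))), a))))   [R3 at 1]
3. pair(b, h(cons(cons(cons(a, a), a), pair(h(cons(cons(b, b), pair(a, a))), a))))  →  pair(b, h(cons(cons(b, b), pair(a, a))))   [R3 at 2]
4. pair(b, h(cons(cons(b, b), pair(a, a))))  →  pair(b, a)   [R3 at 2]

pair(b, a)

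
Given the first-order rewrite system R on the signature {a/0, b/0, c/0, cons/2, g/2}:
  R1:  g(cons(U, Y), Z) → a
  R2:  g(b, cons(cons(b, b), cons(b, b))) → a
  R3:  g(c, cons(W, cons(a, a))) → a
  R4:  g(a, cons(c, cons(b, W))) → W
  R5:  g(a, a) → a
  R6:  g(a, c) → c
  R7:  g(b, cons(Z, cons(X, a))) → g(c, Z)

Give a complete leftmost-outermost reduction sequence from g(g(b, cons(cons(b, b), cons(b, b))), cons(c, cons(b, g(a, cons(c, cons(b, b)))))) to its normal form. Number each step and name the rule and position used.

b

1. g(g(b, cons(cons(b, b), cons(b, b))), cons(c, cons(b, g(a, cons(c, cons(b, b))))))  →  g(a, cons(c, cons(b, g(a, cons(c, cons(b, b))))))   [R2 at 1]
2. g(a, cons(c, cons(b, g(a, cons(c, cons(b, b))))))  →  g(a, cons(c, cons(b, b)))   [R4 at ε]
3. g(a, cons(c, cons(b, b)))  →  b   [R4 at ε]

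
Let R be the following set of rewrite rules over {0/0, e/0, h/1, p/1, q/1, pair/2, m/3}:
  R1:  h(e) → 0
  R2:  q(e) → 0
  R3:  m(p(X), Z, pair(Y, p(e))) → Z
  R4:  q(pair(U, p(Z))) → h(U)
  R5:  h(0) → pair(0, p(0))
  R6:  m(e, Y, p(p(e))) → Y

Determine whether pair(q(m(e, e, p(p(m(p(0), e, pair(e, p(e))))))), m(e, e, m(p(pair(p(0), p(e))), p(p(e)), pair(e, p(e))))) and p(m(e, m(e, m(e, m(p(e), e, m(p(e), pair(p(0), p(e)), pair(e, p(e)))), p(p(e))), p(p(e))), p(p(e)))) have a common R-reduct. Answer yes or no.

no — NF(t₁) = pair(0, e), NF(t₂) = p(e)

Reduce t₁ = pair(q(m(e, e, p(p(m(p(0), e, pair(e, p(e))))))), m(e, e, m(p(pair(p(0), p(e))), p(p(e)), pair(e, p(e))))):
1. pair(q(m(e, e, p(p(m(p(0), e, pair(e, p(e))))))), m(e, e, m(p(pair(p(0), p(e))), p(p(e)), pair(e, p(e)))))  →  pair(q(m(e, e, p(p(e)))), m(e, e, m(p(pair(p(0), p(e))), p(p(e)), pair(e, p(e)))))   [R3 at 1.1.3.1.1]
2. pair(q(m(e, e, p(p(e)))), m(e, e, m(p(pair(p(0), p(e))), p(p(e)), pair(e, p(e)))))  →  pair(q(e), m(e, e, m(p(pair(p(0), p(e))), p(p(e)), pair(e, p(e)))))   [R6 at 1.1]
3. pair(q(e), m(e, e, m(p(pair(p(0), p(e))), p(p(e)), pair(e, p(e)))))  →  pair(0, m(e, e, m(p(pair(p(0), p(e))), p(p(e)), pair(e, p(e)))))   [R2 at 1]
4. pair(0, m(e, e, m(p(pair(p(0), p(e))), p(p(e)), pair(e, p(e)))))  →  pair(0, m(e, e, p(p(e))))   [R3 at 2.3]
5. pair(0, m(e, e, p(p(e))))  →  pair(0, e)   [R6 at 2]

Reduce t₂ = p(m(e, m(e, m(e, m(p(e), e, m(p(e), pair(p(0), p(e)), pair(e, p(e)))), p(p(e))), p(p(e))), p(p(e)))):
1. p(m(e, m(e, m(e, m(p(e), e, m(p(e), pair(p(0), p(e)), pair(e, p(e)))), p(p(e))), p(p(e))), p(p(e))))  →  p(m(e, m(e, m(p(e), e, m(p(e), pair(p(0), p(e)), pair(e, p(e)))), p(p(e))), p(p(e))))   [R6 at 1]
2. p(m(e, m(e, m(p(e), e, m(p(e), pair(p(0), p(e)), pair(e, p(e)))), p(p(e))), p(p(e))))  →  p(m(e, m(p(e), e, m(p(e), pair(p(0), p(e)), pair(e, p(e)))), p(p(e))))   [R6 at 1]
3. p(m(e, m(p(e), e, m(p(e), pair(p(0), p(e)), pair(e, p(e)))), p(p(e))))  →  p(m(p(e), e, m(p(e), pair(p(0), p(e)), pair(e, p(e)))))   [R6 at 1]
4. p(m(p(e), e, m(p(e), pair(p(0), p(e)), pair(e, p(e)))))  →  p(m(p(e), e, pair(p(0), p(e))))   [R3 at 1.3]
5. p(m(p(e), e, pair(p(0), p(e))))  →  p(e)   [R3 at 1]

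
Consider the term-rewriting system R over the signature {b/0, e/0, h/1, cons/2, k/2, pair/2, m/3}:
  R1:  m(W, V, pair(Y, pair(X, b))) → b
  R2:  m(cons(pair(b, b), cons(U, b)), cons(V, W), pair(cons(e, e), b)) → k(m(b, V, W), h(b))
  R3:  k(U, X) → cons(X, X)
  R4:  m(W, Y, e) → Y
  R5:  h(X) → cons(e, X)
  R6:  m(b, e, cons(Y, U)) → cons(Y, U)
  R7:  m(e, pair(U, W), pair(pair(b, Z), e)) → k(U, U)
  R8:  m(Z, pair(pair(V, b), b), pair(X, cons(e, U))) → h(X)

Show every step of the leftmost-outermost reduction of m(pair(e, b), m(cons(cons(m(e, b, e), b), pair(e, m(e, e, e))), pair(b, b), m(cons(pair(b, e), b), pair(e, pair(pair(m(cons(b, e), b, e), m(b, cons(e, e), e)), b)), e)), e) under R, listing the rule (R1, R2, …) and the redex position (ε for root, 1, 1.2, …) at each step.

b

1. m(pair(e, b), m(cons(cons(m(e, b, e), b), pair(e, m(e, e, e))), pair(b, b), m(cons(pair(b, e), b), pair(e, pair(pair(m(cons(b, e), b, e), m(b, cons(e, e), e)), b)), e)), e)  →  m(cons(cons(m(e, b, e), b), pair(e, m(e, e, e))), pair(b, b), m(cons(pair(b, e), b), pair(e, pair(pair(m(cons(b, e), b, e), m(b, cons(e, e), e)), b)), e))   [R4 at ε]
2. m(cons(cons(m(e, b, e), b), pair(e, m(e, e, e))), pair(b, b), m(cons(pair(b, e), b), pair(e, pair(pair(m(cons(b, e), b, e), m(b, cons(e, e), e)), b)), e))  →  m(cons(cons(b, b), pair(e, m(e, e, e))), pair(b, b), m(cons(pair(b, e), b), pair(e, pair(pair(m(cons(b, e), b, e), m(b, cons(e, e), e)), b)), e))   [R4 at 1.1.1]
3. m(cons(cons(b, b), pair(e, m(e, e, e))), pair(b, b), m(cons(pair(b, e), b), pair(e, pair(pair(m(cons(b, e), b, e), m(b, cons(e, e), e)), b)), e))  →  m(cons(cons(b, b), pair(e, e)), pair(b, b), m(cons(pair(b, e), b), pair(e, pair(pair(m(cons(b, e), b, e), m(b, cons(e, e), e)), b)), e))   [R4 at 1.2.2]
4. m(cons(cons(b, b), pair(e, e)), pair(b, b), m(cons(pair(b, e), b), pair(e, pair(pair(m(cons(b, e), b, e), m(b, cons(e, e), e)), b)), e))  →  m(cons(cons(b, b), pair(e, e)), pair(b, b), pair(e, pair(pair(m(cons(b, e), b, e), m(b, cons(e, e), e)), b)))   [R4 at 3]
5. m(cons(cons(b, b), pair(e, e)), pair(b, b), pair(e, pair(pair(m(cons(b, e), b, e), m(b, cons(e, e), e)), b)))  →  b   [R1 at ε]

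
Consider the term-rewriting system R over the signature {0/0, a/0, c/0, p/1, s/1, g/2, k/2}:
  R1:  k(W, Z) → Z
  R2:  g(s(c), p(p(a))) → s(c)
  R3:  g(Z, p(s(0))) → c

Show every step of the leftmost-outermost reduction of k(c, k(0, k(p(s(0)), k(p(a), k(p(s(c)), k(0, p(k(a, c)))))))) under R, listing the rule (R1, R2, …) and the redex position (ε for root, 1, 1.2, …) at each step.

1. k(c, k(0, k(p(s(0)), k(p(a), k(p(s(c)), k(0, p(k(a, c))))))))  →  k(0, k(p(s(0)), k(p(a), k(p(s(c)), k(0, p(k(a, c)))))))   [R1 at ε]
2. k(0, k(p(s(0)), k(p(a), k(p(s(c)), k(0, p(k(a, c)))))))  →  k(p(s(0)), k(p(a), k(p(s(c)), k(0, p(k(a, c))))))   [R1 at ε]
3. k(p(s(0)), k(p(a), k(p(s(c)), k(0, p(k(a, c))))))  →  k(p(a), k(p(s(c)), k(0, p(k(a, c)))))   [R1 at ε]
4. k(p(a), k(p(s(c)), k(0, p(k(a, c)))))  →  k(p(s(c)), k(0, p(k(a, c))))   [R1 at ε]
5. k(p(s(c)), k(0, p(k(a, c))))  →  k(0, p(k(a, c)))   [R1 at ε]
6. k(0, p(k(a, c)))  →  p(k(a, c))   [R1 at ε]
7. p(k(a, c))  →  p(c)   [R1 at 1]

p(c)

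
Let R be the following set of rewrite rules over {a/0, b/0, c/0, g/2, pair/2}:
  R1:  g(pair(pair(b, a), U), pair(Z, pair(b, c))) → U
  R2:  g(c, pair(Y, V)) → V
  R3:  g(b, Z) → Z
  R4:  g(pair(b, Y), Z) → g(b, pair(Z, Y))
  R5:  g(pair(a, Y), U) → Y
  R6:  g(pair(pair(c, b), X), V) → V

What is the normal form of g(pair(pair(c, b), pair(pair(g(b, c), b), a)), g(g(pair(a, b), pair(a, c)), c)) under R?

c

1. g(pair(pair(c, b), pair(pair(g(b, c), b), a)), g(g(pair(a, b), pair(a, c)), c))  →  g(g(pair(a, b), pair(a, c)), c)   [R6 at ε]
2. g(g(pair(a, b), pair(a, c)), c)  →  g(b, c)   [R5 at 1]
3. g(b, c)  →  c   [R3 at ε]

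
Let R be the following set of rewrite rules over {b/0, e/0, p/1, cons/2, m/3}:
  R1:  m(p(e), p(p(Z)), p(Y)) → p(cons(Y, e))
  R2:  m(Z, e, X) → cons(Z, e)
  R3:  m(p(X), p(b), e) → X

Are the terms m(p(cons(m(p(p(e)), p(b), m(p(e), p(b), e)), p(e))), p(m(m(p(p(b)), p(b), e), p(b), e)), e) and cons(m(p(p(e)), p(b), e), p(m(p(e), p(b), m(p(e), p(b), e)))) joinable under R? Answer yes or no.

yes — NF(t₁) = cons(p(e), p(e)), NF(t₂) = cons(p(e), p(e))

Reduce t₁ = m(p(cons(m(p(p(e)), p(b), m(p(e), p(b), e)), p(e))), p(m(m(p(p(b)), p(b), e), p(b), e)), e):
1. m(p(cons(m(p(p(e)), p(b), m(p(e), p(b), e)), p(e))), p(m(m(p(p(b)), p(b), e), p(b), e)), e)  →  m(p(cons(m(p(p(e)), p(b), e), p(e))), p(m(m(p(p(b)), p(b), e), p(b), e)), e)   [R3 at 1.1.1.3]
2. m(p(cons(m(p(p(e)), p(b), e), p(e))), p(m(m(p(p(b)), p(b), e), p(b), e)), e)  →  m(p(cons(p(e), p(e))), p(m(m(p(p(b)), p(b), e), p(b), e)), e)   [R3 at 1.1.1]
3. m(p(cons(p(e), p(e))), p(m(m(p(p(b)), p(b), e), p(b), e)), e)  →  m(p(cons(p(e), p(e))), p(m(p(b), p(b), e)), e)   [R3 at 2.1.1]
4. m(p(cons(p(e), p(e))), p(m(p(b), p(b), e)), e)  →  m(p(cons(p(e), p(e))), p(b), e)   [R3 at 2.1]
5. m(p(cons(p(e), p(e))), p(b), e)  →  cons(p(e), p(e))   [R3 at ε]

Reduce t₂ = cons(m(p(p(e)), p(b), e), p(m(p(e), p(b), m(p(e), p(b), e)))):
1. cons(m(p(p(e)), p(b), e), p(m(p(e), p(b), m(p(e), p(b), e))))  →  cons(p(e), p(m(p(e), p(b), m(p(e), p(b), e))))   [R3 at 1]
2. cons(p(e), p(m(p(e), p(b), m(p(e), p(b), e))))  →  cons(p(e), p(m(p(e), p(b), e)))   [R3 at 2.1.3]
3. cons(p(e), p(m(p(e), p(b), e)))  →  cons(p(e), p(e))   [R3 at 2.1]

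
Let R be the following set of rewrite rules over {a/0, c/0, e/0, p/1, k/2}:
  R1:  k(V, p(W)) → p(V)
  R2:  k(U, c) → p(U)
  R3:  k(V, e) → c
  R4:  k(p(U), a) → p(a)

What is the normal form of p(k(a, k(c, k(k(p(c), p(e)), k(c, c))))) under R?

p(p(a))

1. p(k(a, k(c, k(k(p(c), p(e)), k(c, c)))))  →  p(k(a, k(c, k(p(p(c)), k(c, c)))))   [R1 at 1.2.2.1]
2. p(k(a, k(c, k(p(p(c)), k(c, c)))))  →  p(k(a, k(c, k(p(p(c)), p(c)))))   [R2 at 1.2.2.2]
3. p(k(a, k(c, k(p(p(c)), p(c)))))  →  p(k(a, k(c, p(p(p(c))))))   [R1 at 1.2.2]
4. p(k(a, k(c, p(p(p(c))))))  →  p(k(a, p(c)))   [R1 at 1.2]
5. p(k(a, p(c)))  →  p(p(a))   [R1 at 1]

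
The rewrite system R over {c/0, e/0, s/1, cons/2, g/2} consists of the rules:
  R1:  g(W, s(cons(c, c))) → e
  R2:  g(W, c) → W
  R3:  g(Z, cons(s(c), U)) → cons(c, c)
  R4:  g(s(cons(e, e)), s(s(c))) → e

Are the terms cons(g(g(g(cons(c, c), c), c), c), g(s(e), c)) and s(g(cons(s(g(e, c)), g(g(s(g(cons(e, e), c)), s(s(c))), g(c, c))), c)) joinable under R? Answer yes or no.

Reduce t₁ = cons(g(g(g(cons(c, c), c), c), c), g(s(e), c)):
1. cons(g(g(g(cons(c, c), c), c), c), g(s(e), c))  →  cons(g(g(cons(c, c), c), c), g(s(e), c))   [R2 at 1]
2. cons(g(g(cons(c, c), c), c), g(s(e), c))  →  cons(g(cons(c, c), c), g(s(e), c))   [R2 at 1]
3. cons(g(cons(c, c), c), g(s(e), c))  →  cons(cons(c, c), g(s(e), c))   [R2 at 1]
4. cons(cons(c, c), g(s(e), c))  →  cons(cons(c, c), s(e))   [R2 at 2]

Reduce t₂ = s(g(cons(s(g(e, c)), g(g(s(g(cons(e, e), c)), s(s(c))), g(c, c))), c)):
1. s(g(cons(s(g(e, c)), g(g(s(g(cons(e, e), c)), s(s(c))), g(c, c))), c))  →  s(cons(s(g(e, c)), g(g(s(g(cons(e, e), c)), s(s(c))), g(c, c))))   [R2 at 1]
2. s(cons(s(g(e, c)), g(g(s(g(cons(e, e), c)), s(s(c))), g(c, c))))  →  s(cons(s(e), g(g(s(g(cons(e, e), c)), s(s(c))), g(c, c))))   [R2 at 1.1.1]
3. s(cons(s(e), g(g(s(g(cons(e, e), c)), s(s(c))), g(c, c))))  →  s(cons(s(e), g(g(s(cons(e, e)), s(s(c))), g(c, c))))   [R2 at 1.2.1.1.1]
4. s(cons(s(e), g(g(s(cons(e, e)), s(s(c))), g(c, c))))  →  s(cons(s(e), g(e, g(c, c))))   [R4 at 1.2.1]
5. s(cons(s(e), g(e, g(c, c))))  →  s(cons(s(e), g(e, c)))   [R2 at 1.2.2]
6. s(cons(s(e), g(e, c)))  →  s(cons(s(e), e))   [R2 at 1.2]

no — NF(t₁) = cons(cons(c, c), s(e)), NF(t₂) = s(cons(s(e), e))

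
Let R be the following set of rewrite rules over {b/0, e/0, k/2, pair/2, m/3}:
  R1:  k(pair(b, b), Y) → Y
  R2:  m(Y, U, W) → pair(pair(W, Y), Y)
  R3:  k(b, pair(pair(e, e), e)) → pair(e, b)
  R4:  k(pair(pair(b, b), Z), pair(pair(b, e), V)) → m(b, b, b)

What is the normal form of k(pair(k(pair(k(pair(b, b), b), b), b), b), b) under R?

b

1. k(pair(k(pair(k(pair(b, b), b), b), b), b), b)  →  k(pair(k(pair(b, b), b), b), b)   [R1 at 1.1.1.1]
2. k(pair(k(pair(b, b), b), b), b)  →  k(pair(b, b), b)   [R1 at 1.1]
3. k(pair(b, b), b)  →  b   [R1 at ε]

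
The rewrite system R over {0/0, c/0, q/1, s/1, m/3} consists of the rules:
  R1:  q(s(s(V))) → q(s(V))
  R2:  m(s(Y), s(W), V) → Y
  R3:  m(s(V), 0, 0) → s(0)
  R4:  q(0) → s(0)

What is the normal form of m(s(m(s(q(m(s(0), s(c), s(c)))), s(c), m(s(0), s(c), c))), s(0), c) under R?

s(0)

1. m(s(m(s(q(m(s(0), s(c), s(c)))), s(c), m(s(0), s(c), c))), s(0), c)  →  m(s(q(m(s(0), s(c), s(c)))), s(c), m(s(0), s(c), c))   [R2 at ε]
2. m(s(q(m(s(0), s(c), s(c)))), s(c), m(s(0), s(c), c))  →  q(m(s(0), s(c), s(c)))   [R2 at ε]
3. q(m(s(0), s(c), s(c)))  →  q(0)   [R2 at 1]
4. q(0)  →  s(0)   [R4 at ε]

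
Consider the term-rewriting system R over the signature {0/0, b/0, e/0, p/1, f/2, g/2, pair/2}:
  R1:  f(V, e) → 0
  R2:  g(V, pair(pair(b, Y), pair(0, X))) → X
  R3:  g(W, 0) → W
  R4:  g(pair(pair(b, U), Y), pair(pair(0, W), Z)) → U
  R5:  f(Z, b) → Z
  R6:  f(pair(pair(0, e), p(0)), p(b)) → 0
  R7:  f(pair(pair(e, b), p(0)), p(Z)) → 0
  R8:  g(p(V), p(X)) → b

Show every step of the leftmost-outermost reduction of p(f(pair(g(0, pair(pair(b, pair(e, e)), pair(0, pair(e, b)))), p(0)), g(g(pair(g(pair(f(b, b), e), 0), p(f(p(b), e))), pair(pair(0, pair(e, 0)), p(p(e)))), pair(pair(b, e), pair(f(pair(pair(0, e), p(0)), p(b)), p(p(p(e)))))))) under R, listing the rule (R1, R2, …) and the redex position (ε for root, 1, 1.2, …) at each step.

p(0)

1. p(f(pair(g(0, pair(pair(b, pair(e, e)), pair(0, pair(e, b)))), p(0)), g(g(pair(g(pair(f(b, b), e), 0), p(f(p(b), e))), pair(pair(0, pair(e, 0)), p(p(e)))), pair(pair(b, e), pair(f(pair(pair(0, e), p(0)), p(b)), p(p(p(e))))))))  →  p(f(pair(pair(e, b), p(0)), g(g(pair(g(pair(f(b, b), e), 0), p(f(p(b), e))), pair(pair(0, pair(e, 0)), p(p(e)))), pair(pair(b, e), pair(f(pair(pair(0, e), p(0)), p(b)), p(p(p(e))))))))   [R2 at 1.1.1]
2. p(f(pair(pair(e, b), p(0)), g(g(pair(g(pair(f(b, b), e), 0), p(f(p(b), e))), pair(pair(0, pair(e, 0)), p(p(e)))), pair(pair(b, e), pair(f(pair(pair(0, e), p(0)), p(b)), p(p(p(e))))))))  →  p(f(pair(pair(e, b), p(0)), g(g(pair(pair(f(b, b), e), p(f(p(b), e))), pair(pair(0, pair(e, 0)), p(p(e)))), pair(pair(b, e), pair(f(pair(pair(0, e), p(0)), p(b)), p(p(p(e))))))))   [R3 at 1.2.1.1.1]
3. p(f(pair(pair(e, b), p(0)), g(g(pair(pair(f(b, b), e), p(f(p(b), e))), pair(pair(0, pair(e, 0)), p(p(e)))), pair(pair(b, e), pair(f(pair(pair(0, e), p(0)), p(b)), p(p(p(e))))))))  →  p(f(pair(pair(e, b), p(0)), g(g(pair(pair(b, e), p(f(p(b), e))), pair(pair(0, pair(e, 0)), p(p(e)))), pair(pair(b, e), pair(f(pair(pair(0, e), p(0)), p(b)), p(p(p(e))))))))   [R5 at 1.2.1.1.1.1]
4. p(f(pair(pair(e, b), p(0)), g(g(pair(pair(b, e), p(f(p(b), e))), pair(pair(0, pair(e, 0)), p(p(e)))), pair(pair(b, e), pair(f(pair(pair(0, e), p(0)), p(b)), p(p(p(e))))))))  →  p(f(pair(pair(e, b), p(0)), g(e, pair(pair(b, e), pair(f(pair(pair(0, e), p(0)), p(b)), p(p(p(e))))))))   [R4 at 1.2.1]
5. p(f(pair(pair(e, b), p(0)), g(e, pair(pair(b, e), pair(f(pair(pair(0, e), p(0)), p(b)), p(p(p(e))))))))  →  p(f(pair(pair(e, b), p(0)), g(e, pair(pair(b, e), pair(0, p(p(p(e))))))))   [R6 at 1.2.2.2.1]
6. p(f(pair(pair(e, b), p(0)), g(e, pair(pair(b, e), pair(0, p(p(p(e))))))))  →  p(f(pair(pair(e, b), p(0)), p(p(p(e)))))   [R2 at 1.2]
7. p(f(pair(pair(e, b), p(0)), p(p(p(e)))))  →  p(0)   [R7 at 1]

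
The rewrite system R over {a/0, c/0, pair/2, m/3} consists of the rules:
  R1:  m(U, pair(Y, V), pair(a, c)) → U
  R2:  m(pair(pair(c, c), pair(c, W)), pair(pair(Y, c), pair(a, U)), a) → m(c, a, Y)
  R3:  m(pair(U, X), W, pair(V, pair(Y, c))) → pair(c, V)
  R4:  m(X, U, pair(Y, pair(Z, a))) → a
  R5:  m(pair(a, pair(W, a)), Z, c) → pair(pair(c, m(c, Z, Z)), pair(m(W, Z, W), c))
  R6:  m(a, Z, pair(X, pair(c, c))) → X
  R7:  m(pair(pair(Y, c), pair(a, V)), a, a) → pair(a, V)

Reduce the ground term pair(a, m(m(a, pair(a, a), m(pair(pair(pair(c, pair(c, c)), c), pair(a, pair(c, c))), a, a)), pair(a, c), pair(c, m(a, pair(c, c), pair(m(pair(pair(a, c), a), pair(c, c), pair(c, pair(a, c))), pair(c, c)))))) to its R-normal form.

pair(a, c)

1. pair(a, m(m(a, pair(a, a), m(pair(pair(pair(c, pair(c, c)), c), pair(a, pair(c, c))), a, a)), pair(a, c), pair(c, m(a, pair(c, c), pair(m(pair(pair(a, c), a), pair(c, c), pair(c, pair(a, c))), pair(c, c))))))  →  pair(a, m(m(a, pair(a, a), pair(a, pair(c, c))), pair(a, c), pair(c, m(a, pair(c, c), pair(m(pair(pair(a, c), a), pair(c, c), pair(c, pair(a, c))), pair(c, c))))))   [R7 at 2.1.3]
2. pair(a, m(m(a, pair(a, a), pair(a, pair(c, c))), pair(a, c), pair(c, m(a, pair(c, c), pair(m(pair(pair(a, c), a), pair(c, c), pair(c, pair(a, c))), pair(c, c))))))  →  pair(a, m(a, pair(a, c), pair(c, m(a, pair(c, c), pair(m(pair(pair(a, c), a), pair(c, c), pair(c, pair(a, c))), pair(c, c))))))   [R6 at 2.1]
3. pair(a, m(a, pair(a, c), pair(c, m(a, pair(c, c), pair(m(pair(pair(a, c), a), pair(c, c), pair(c, pair(a, c))), pair(c, c))))))  →  pair(a, m(a, pair(a, c), pair(c, m(pair(pair(a, c), a), pair(c, c), pair(c, pair(a, c))))))   [R6 at 2.3.2]
4. pair(a, m(a, pair(a, c), pair(c, m(pair(pair(a, c), a), pair(c, c), pair(c, pair(a, c))))))  →  pair(a, m(a, pair(a, c), pair(c, pair(c, c))))   [R3 at 2.3.2]
5. pair(a, m(a, pair(a, c), pair(c, pair(c, c))))  →  pair(a, c)   [R6 at 2]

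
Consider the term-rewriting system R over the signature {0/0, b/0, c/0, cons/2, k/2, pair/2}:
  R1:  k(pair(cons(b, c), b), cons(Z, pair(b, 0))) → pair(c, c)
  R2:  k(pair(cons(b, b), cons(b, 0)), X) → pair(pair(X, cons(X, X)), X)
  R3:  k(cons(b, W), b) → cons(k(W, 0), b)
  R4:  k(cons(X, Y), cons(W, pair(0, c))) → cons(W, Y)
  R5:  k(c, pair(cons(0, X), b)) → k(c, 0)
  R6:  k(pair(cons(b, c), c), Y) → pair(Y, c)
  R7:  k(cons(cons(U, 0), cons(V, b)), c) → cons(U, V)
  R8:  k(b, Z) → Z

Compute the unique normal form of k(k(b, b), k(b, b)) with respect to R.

b

1. k(k(b, b), k(b, b))  →  k(b, k(b, b))   [R8 at 1]
2. k(b, k(b, b))  →  k(b, b)   [R8 at ε]
3. k(b, b)  →  b   [R8 at ε]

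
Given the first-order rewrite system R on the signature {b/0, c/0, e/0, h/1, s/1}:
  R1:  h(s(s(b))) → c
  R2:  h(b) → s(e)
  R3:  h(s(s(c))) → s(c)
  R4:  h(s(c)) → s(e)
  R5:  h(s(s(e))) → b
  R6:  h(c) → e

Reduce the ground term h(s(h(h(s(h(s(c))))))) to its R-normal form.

1. h(s(h(h(s(h(s(c)))))))  →  h(s(h(h(s(s(e))))))   [R4 at 1.1.1.1.1]
2. h(s(h(h(s(s(e))))))  →  h(s(h(b)))   [R5 at 1.1.1]
3. h(s(h(b)))  →  h(s(s(e)))   [R2 at 1.1]
4. h(s(s(e)))  →  b   [R5 at ε]

b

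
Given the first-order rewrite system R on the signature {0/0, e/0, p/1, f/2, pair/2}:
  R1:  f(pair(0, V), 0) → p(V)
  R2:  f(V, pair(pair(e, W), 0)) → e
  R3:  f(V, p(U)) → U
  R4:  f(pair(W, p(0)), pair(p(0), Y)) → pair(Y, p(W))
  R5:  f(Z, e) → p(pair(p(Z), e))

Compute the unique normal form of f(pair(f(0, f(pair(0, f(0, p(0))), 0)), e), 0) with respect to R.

p(e)

1. f(pair(f(0, f(pair(0, f(0, p(0))), 0)), e), 0)  →  f(pair(f(0, p(f(0, p(0)))), e), 0)   [R1 at 1.1.2]
2. f(pair(f(0, p(f(0, p(0)))), e), 0)  →  f(pair(f(0, p(0)), e), 0)   [R3 at 1.1]
3. f(pair(f(0, p(0)), e), 0)  →  f(pair(0, e), 0)   [R3 at 1.1]
4. f(pair(0, e), 0)  →  p(e)   [R1 at ε]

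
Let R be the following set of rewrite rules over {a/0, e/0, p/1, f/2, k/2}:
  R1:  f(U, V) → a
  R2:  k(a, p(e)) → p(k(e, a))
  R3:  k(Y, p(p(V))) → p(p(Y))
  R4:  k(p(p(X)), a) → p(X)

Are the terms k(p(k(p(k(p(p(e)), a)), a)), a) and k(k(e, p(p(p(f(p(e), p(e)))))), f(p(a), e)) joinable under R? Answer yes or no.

yes — NF(t₁) = p(e), NF(t₂) = p(e)

Reduce t₁ = k(p(k(p(k(p(p(e)), a)), a)), a):
1. k(p(k(p(k(p(p(e)), a)), a)), a)  →  k(p(k(p(p(e)), a)), a)   [R4 at 1.1.1.1]
2. k(p(k(p(p(e)), a)), a)  →  k(p(p(e)), a)   [R4 at 1.1]
3. k(p(p(e)), a)  →  p(e)   [R4 at ε]

Reduce t₂ = k(k(e, p(p(p(f(p(e), p(e)))))), f(p(a), e)):
1. k(k(e, p(p(p(f(p(e), p(e)))))), f(p(a), e))  →  k(p(p(e)), f(p(a), e))   [R3 at 1]
2. k(p(p(e)), f(p(a), e))  →  k(p(p(e)), a)   [R1 at 2]
3. k(p(p(e)), a)  →  p(e)   [R4 at ε]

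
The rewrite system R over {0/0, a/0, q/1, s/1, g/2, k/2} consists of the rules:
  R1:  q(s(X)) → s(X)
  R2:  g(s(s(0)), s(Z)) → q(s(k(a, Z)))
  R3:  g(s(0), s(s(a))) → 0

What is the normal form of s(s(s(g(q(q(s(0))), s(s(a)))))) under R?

1. s(s(s(g(q(q(s(0))), s(s(a))))))  →  s(s(s(g(q(s(0)), s(s(a))))))   [R1 at 1.1.1.1.1]
2. s(s(s(g(q(s(0)), s(s(a))))))  →  s(s(s(g(s(0), s(s(a))))))   [R1 at 1.1.1.1]
3. s(s(s(g(s(0), s(s(a))))))  →  s(s(s(0)))   [R3 at 1.1.1]

s(s(s(0)))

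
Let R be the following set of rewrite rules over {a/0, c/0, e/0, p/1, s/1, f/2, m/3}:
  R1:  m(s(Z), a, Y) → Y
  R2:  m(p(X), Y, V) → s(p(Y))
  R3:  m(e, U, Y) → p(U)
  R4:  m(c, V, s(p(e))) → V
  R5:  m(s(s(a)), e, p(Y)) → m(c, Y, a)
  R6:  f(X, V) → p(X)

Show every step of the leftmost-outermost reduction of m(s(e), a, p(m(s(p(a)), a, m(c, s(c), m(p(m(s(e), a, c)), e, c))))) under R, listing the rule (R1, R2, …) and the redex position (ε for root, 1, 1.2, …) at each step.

1. m(s(e), a, p(m(s(p(a)), a, m(c, s(c), m(p(m(s(e), a, c)), e, c)))))  →  p(m(s(p(a)), a, m(c, s(c), m(p(m(s(e), a, c)), e, c))))   [R1 at ε]
2. p(m(s(p(a)), a, m(c, s(c), m(p(m(s(e), a, c)), e, c))))  →  p(m(c, s(c), m(p(m(s(e), a, c)), e, c)))   [R1 at 1]
3. p(m(c, s(c), m(p(m(s(e), a, c)), e, c)))  →  p(m(c, s(c), s(p(e))))   [R2 at 1.3]
4. p(m(c, s(c), s(p(e))))  →  p(s(c))   [R4 at 1]

p(s(c))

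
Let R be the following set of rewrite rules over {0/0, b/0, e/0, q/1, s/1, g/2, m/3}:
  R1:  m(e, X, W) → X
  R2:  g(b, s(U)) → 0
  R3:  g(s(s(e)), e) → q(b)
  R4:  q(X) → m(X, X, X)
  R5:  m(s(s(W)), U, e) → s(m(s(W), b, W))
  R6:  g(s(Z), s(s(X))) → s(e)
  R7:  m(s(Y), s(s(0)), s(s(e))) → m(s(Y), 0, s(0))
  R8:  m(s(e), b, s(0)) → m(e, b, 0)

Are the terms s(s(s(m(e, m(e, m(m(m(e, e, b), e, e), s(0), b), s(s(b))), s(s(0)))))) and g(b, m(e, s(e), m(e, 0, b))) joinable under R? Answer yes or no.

no — NF(t₁) = s(s(s(s(0)))), NF(t₂) = 0

Reduce t₁ = s(s(s(m(e, m(e, m(m(m(e, e, b), e, e), s(0), b), s(s(b))), s(s(0)))))):
1. s(s(s(m(e, m(e, m(m(m(e, e, b), e, e), s(0), b), s(s(b))), s(s(0))))))  →  s(s(s(m(e, m(m(m(e, e, b), e, e), s(0), b), s(s(b))))))   [R1 at 1.1.1]
2. s(s(s(m(e, m(m(m(e, e, b), e, e), s(0), b), s(s(b))))))  →  s(s(s(m(m(m(e, e, b), e, e), s(0), b))))   [R1 at 1.1.1]
3. s(s(s(m(m(m(e, e, b), e, e), s(0), b))))  →  s(s(s(m(m(e, e, e), s(0), b))))   [R1 at 1.1.1.1.1]
4. s(s(s(m(m(e, e, e), s(0), b))))  →  s(s(s(m(e, s(0), b))))   [R1 at 1.1.1.1]
5. s(s(s(m(e, s(0), b))))  →  s(s(s(s(0))))   [R1 at 1.1.1]

Reduce t₂ = g(b, m(e, s(e), m(e, 0, b))):
1. g(b, m(e, s(e), m(e, 0, b)))  →  g(b, s(e))   [R1 at 2]
2. g(b, s(e))  →  0   [R2 at ε]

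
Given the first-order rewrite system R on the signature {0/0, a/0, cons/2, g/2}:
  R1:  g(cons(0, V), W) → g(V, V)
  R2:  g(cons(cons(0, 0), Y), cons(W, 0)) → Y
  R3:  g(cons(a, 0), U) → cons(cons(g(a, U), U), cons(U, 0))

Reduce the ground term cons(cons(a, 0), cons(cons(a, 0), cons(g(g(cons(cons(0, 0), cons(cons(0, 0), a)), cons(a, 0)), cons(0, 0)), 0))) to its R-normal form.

cons(cons(a, 0), cons(cons(a, 0), cons(a, 0)))

1. cons(cons(a, 0), cons(cons(a, 0), cons(g(g(cons(cons(0, 0), cons(cons(0, 0), a)), cons(a, 0)), cons(0, 0)), 0)))  →  cons(cons(a, 0), cons(cons(a, 0), cons(g(cons(cons(0, 0), a), cons(0, 0)), 0)))   [R2 at 2.2.1.1]
2. cons(cons(a, 0), cons(cons(a, 0), cons(g(cons(cons(0, 0), a), cons(0, 0)), 0)))  →  cons(cons(a, 0), cons(cons(a, 0), cons(a, 0)))   [R2 at 2.2.1]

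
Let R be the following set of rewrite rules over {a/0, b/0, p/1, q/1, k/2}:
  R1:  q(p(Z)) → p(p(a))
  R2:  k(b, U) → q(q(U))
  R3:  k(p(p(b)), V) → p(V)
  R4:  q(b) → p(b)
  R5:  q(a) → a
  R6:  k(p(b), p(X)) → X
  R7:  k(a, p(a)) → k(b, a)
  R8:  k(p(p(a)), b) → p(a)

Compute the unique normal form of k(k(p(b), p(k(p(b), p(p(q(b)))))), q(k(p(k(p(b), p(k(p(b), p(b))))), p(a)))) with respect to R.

1. k(k(p(b), p(k(p(b), p(p(q(b)))))), q(k(p(k(p(b), p(k(p(b), p(b))))), p(a))))  →  k(k(p(b), p(p(q(b)))), q(k(p(k(p(b), p(k(p(b), p(b))))), p(a))))   [R6 at 1]
2. k(k(p(b), p(p(q(b)))), q(k(p(k(p(b), p(k(p(b), p(b))))), p(a))))  →  k(p(q(b)), q(k(p(k(p(b), p(k(p(b), p(b))))), p(a))))   [R6 at 1]
3. k(p(q(b)), q(k(p(k(p(b), p(k(p(b), p(b))))), p(a))))  →  k(p(p(b)), q(k(p(k(p(b), p(k(p(b), p(b))))), p(a))))   [R4 at 1.1]
4. k(p(p(b)), q(k(p(k(p(b), p(k(p(b), p(b))))), p(a))))  →  p(q(k(p(k(p(b), p(k(p(b), p(b))))), p(a))))   [R3 at ε]
5. p(q(k(p(k(p(b), p(k(p(b), p(b))))), p(a))))  →  p(q(k(p(k(p(b), p(b))), p(a))))   [R6 at 1.1.1.1]
6. p(q(k(p(k(p(b), p(b))), p(a))))  →  p(q(k(p(b), p(a))))   [R6 at 1.1.1.1]
7. p(q(k(p(b), p(a))))  →  p(q(a))   [R6 at 1.1]
8. p(q(a))  →  p(a)   [R5 at 1]

p(a)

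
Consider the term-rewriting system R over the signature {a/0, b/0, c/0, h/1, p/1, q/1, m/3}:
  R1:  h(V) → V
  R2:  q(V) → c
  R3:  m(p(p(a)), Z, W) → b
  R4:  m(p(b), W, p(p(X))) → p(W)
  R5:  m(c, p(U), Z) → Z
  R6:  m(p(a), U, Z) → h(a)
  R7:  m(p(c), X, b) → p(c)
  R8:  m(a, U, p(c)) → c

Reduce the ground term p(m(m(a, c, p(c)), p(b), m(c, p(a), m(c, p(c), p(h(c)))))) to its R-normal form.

p(p(c))

1. p(m(m(a, c, p(c)), p(b), m(c, p(a), m(c, p(c), p(h(c))))))  →  p(m(c, p(b), m(c, p(a), m(c, p(c), p(h(c))))))   [R8 at 1.1]
2. p(m(c, p(b), m(c, p(a), m(c, p(c), p(h(c))))))  →  p(m(c, p(a), m(c, p(c), p(h(c)))))   [R5 at 1]
3. p(m(c, p(a), m(c, p(c), p(h(c)))))  →  p(m(c, p(c), p(h(c))))   [R5 at 1]
4. p(m(c, p(c), p(h(c))))  →  p(p(h(c)))   [R5 at 1]
5. p(p(h(c)))  →  p(p(c))   [R1 at 1.1]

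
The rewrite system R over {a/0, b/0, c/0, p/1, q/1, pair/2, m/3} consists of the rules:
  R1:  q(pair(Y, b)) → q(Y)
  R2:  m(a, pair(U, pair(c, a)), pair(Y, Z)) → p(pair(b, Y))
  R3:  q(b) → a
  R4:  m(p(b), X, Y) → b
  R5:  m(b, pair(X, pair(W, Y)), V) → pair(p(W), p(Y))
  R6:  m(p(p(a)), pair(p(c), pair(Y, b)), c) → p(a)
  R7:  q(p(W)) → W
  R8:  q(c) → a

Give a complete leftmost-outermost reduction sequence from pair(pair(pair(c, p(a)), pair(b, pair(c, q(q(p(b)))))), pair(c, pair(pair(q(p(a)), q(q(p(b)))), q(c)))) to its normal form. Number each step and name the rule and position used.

1. pair(pair(pair(c, p(a)), pair(b, pair(c, q(q(p(b)))))), pair(c, pair(pair(q(p(a)), q(q(p(b)))), q(c))))  →  pair(pair(pair(c, p(a)), pair(b, pair(c, q(b)))), pair(c, pair(pair(q(p(a)), q(q(p(b)))), q(c))))   [R7 at 1.2.2.2.1]
2. pair(pair(pair(c, p(a)), pair(b, pair(c, q(b)))), pair(c, pair(pair(q(p(a)), q(q(p(b)))), q(c))))  →  pair(pair(pair(c, p(a)), pair(b, pair(c, a))), pair(c, pair(pair(q(p(a)), q(q(p(b)))), q(c))))   [R3 at 1.2.2.2]
3. pair(pair(pair(c, p(a)), pair(b, pair(c, a))), pair(c, pair(pair(q(p(a)), q(q(p(b)))), q(c))))  →  pair(pair(pair(c, p(a)), pair(b, pair(c, a))), pair(c, pair(pair(a, q(q(p(b)))), q(c))))   [R7 at 2.2.1.1]
4. pair(pair(pair(c, p(a)), pair(b, pair(c, a))), pair(c, pair(pair(a, q(q(p(b)))), q(c))))  →  pair(pair(pair(c, p(a)), pair(b, pair(c, a))), pair(c, pair(pair(a, q(b)), q(c))))   [R7 at 2.2.1.2.1]
5. pair(pair(pair(c, p(a)), pair(b, pair(c, a))), pair(c, pair(pair(a, q(b)), q(c))))  →  pair(pair(pair(c, p(a)), pair(b, pair(c, a))), pair(c, pair(pair(a, a), q(c))))   [R3 at 2.2.1.2]
6. pair(pair(pair(c, p(a)), pair(b, pair(c, a))), pair(c, pair(pair(a, a), q(c))))  →  pair(pair(pair(c, p(a)), pair(b, pair(c, a))), pair(c, pair(pair(a, a), a)))   [R8 at 2.2.2]

pair(pair(pair(c, p(a)), pair(b, pair(c, a))), pair(c, pair(pair(a, a), a)))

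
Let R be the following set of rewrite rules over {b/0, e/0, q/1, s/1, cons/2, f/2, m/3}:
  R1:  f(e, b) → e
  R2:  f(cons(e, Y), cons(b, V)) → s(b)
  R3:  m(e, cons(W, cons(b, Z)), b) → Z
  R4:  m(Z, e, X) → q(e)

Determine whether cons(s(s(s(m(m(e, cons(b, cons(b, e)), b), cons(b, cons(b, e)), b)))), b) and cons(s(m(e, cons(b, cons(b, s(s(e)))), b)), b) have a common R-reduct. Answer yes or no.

Reduce t₁ = cons(s(s(s(m(m(e, cons(b, cons(b, e)), b), cons(b, cons(b, e)), b)))), b):
1. cons(s(s(s(m(m(e, cons(b, cons(b, e)), b), cons(b, cons(b, e)), b)))), b)  →  cons(s(s(s(m(e, cons(b, cons(b, e)), b)))), b)   [R3 at 1.1.1.1.1]
2. cons(s(s(s(m(e, cons(b, cons(b, e)), b)))), b)  →  cons(s(s(s(e))), b)   [R3 at 1.1.1.1]

Reduce t₂ = cons(s(m(e, cons(b, cons(b, s(s(e)))), b)), b):
1. cons(s(m(e, cons(b, cons(b, s(s(e)))), b)), b)  →  cons(s(s(s(e))), b)   [R3 at 1.1]

yes — NF(t₁) = cons(s(s(s(e))), b), NF(t₂) = cons(s(s(s(e))), b)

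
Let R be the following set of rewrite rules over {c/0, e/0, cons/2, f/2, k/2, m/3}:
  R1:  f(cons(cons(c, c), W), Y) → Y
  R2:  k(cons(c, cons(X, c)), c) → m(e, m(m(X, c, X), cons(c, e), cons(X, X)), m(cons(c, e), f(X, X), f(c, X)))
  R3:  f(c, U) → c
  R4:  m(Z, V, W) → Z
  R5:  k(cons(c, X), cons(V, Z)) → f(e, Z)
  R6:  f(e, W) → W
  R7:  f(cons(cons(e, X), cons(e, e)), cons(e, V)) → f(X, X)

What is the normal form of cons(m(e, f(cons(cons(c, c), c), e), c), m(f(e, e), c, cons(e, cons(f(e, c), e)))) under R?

1. cons(m(e, f(cons(cons(c, c), c), e), c), m(f(e, e), c, cons(e, cons(f(e, c), e))))  →  cons(e, m(f(e, e), c, cons(e, cons(f(e, c), e))))   [R4 at 1]
2. cons(e, m(f(e, e), c, cons(e, cons(f(e, c), e))))  →  cons(e, f(e, e))   [R4 at 2]
3. cons(e, f(e, e))  →  cons(e, e)   [R6 at 2]

cons(e, e)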